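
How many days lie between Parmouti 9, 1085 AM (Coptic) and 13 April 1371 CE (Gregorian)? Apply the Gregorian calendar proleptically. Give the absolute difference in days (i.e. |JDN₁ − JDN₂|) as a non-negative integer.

731

First date → JDN 2221179; second date → JDN 2221910.
The interval is |2221179 − 2221910| = 731 days.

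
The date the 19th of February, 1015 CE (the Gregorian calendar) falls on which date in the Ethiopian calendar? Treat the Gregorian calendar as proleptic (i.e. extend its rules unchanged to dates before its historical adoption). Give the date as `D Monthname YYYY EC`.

19 Yekatit 1007 EC

Julian Day Number of the source date = 2091830.
Converting JDN 2091830 to the Ethiopian calendar gives 19 Yekatit 1007 EC.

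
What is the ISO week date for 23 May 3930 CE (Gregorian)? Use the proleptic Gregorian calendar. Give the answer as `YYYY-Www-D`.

3930-W21-5

The weekday is Friday (ISO weekday 5).
That Friday belongs to ISO week 21 of ISO year 3930.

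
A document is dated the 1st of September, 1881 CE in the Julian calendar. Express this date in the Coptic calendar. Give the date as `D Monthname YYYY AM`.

Both dates share Julian Day Number 2408337; in the Coptic calendar that is 4 Thout 1598 AM.

4 Thout 1598 AM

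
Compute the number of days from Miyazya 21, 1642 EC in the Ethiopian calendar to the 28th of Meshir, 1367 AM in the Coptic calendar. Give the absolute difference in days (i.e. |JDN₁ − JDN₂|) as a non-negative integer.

312

First date → JDN 2323826; second date → JDN 2324138.
The interval is |2323826 − 2324138| = 312 days.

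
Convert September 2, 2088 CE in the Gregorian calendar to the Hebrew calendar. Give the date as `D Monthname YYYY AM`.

16 Elul 5848 AM

Both dates share Julian Day Number 2483932; in the Hebrew calendar that is 16 Elul 5848 AM.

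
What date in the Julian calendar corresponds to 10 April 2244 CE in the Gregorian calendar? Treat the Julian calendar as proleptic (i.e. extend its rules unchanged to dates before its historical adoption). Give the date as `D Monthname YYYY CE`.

26 March 2244 CE

The Julian–Gregorian offset here is 15 days (Julian trailing).
10 April 2244 Gregorian − 15 days → 26 March 2244 Julian.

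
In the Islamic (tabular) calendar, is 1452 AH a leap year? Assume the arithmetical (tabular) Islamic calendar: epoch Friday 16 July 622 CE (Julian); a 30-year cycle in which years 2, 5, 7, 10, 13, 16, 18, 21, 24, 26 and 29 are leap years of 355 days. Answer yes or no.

no

Year 1452 AH is year 12 of its 30-year cycle; leap positions are 2, 5, 7, 10, 13, 16, 18, 21, 24, 26, 29, so it is a common year (354 days).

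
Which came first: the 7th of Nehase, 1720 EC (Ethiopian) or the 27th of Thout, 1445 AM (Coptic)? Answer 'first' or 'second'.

The two dates have Julian Day Numbers 2352422 and 2352477 respectively.
Since 2352422 < 2352477, the first date comes first.

first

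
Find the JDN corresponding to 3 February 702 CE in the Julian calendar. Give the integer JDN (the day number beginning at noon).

1977497

Equivalently 7 February 702 (proleptic Gregorian).
JDN 2451545 is 1 January 2000 CE (Gregorian); the target day is −474048 days from there, so JDN = 1977497.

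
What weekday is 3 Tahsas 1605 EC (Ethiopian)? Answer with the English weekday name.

Sunday

In the Gregorian calendar this is 9 December 1612 (JDN 2310174).
Since JDN mod 7 = 6 (0 = Monday), the day is Sunday.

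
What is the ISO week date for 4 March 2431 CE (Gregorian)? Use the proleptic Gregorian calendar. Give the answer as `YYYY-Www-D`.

2431-W10-2

The weekday is Tuesday (ISO weekday 2).
That Tuesday belongs to ISO week 10 of ISO year 2431.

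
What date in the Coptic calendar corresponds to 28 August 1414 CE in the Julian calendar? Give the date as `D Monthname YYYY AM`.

The source date corresponds to 6 September 1414 in the proleptic Gregorian calendar (JDN 2237761).
That day falls on 5 Pi Kogi Enavot 1130 AM in the Coptic calendar.

5 Pi Kogi Enavot 1130 AM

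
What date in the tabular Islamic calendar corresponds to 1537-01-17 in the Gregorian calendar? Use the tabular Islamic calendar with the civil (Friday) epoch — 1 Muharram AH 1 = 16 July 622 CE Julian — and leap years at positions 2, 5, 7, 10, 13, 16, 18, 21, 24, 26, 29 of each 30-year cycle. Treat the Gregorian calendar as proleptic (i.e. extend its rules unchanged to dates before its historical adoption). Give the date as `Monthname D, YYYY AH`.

Both dates share Julian Day Number 2282454; in the tabular Islamic calendar that is 25 Rajab 943 AH.

Rajab 25, 943 AH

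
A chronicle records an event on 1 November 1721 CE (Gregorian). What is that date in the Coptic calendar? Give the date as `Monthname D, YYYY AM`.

Julian Day Number of the source date = 2349947.
Converting JDN 2349947 to the Coptic calendar gives 24 Paopi 1438 AM.

Paopi 24, 1438 AM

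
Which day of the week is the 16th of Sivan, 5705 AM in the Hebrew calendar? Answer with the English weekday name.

Equivalently 28 May 1945 Gregorian, JDN 2431604.
Since JDN mod 7 = 0 (0 = Monday), the day is Monday.

Monday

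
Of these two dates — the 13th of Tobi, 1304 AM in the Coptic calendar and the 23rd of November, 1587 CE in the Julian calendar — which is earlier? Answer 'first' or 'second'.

second

Converting both to JDN: 2301083 vs 2301036; the smaller is the second.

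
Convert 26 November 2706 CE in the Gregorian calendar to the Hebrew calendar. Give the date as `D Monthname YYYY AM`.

Julian Day Number of the source date = 2709735.
Converting JDN 2709735 to the Hebrew calendar gives 27 Cheshvan 6467 AM.

27 Cheshvan 6467 AM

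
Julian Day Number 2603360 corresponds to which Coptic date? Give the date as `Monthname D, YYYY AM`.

Mesori 19, 2131 AM

JDN 2603360 is 28 August 2415 in the Gregorian calendar.
In the Coptic calendar that day is Mesori 19, 2131 AM.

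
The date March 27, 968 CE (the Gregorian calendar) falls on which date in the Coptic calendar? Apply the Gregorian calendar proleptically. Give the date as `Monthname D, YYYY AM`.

Paremhat 26, 684 AM

Julian Day Number of the source date = 2074701.
Converting JDN 2074701 to the Coptic calendar gives 26 Paremhat 684 AM.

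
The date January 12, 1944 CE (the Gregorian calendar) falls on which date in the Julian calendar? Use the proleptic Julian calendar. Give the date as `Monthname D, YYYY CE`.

The Julian–Gregorian offset here is 13 days (Julian trailing).
12 January 1944 Gregorian − 13 days → 30 December 1943 Julian.

December 30, 1943 CE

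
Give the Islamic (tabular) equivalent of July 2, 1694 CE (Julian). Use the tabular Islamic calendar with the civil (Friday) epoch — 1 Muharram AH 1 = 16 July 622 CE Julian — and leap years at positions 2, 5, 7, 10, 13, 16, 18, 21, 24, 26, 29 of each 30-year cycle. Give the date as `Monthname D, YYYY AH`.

Julian Day Number of the source date = 2339974.
Converting JDN 2339974 to the tabular Islamic calendar gives 19 Dhu al-Qa'dah 1105 AH.

Dhu al-Qa'dah 19, 1105 AH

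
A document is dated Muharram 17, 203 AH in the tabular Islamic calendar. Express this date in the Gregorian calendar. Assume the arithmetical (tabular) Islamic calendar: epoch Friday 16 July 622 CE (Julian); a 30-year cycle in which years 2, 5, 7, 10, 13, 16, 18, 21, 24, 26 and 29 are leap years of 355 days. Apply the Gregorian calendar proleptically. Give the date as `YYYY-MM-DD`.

Both dates share Julian Day Number 2020038; in the Gregorian calendar that is 29 July 818 CE.

0818-07-29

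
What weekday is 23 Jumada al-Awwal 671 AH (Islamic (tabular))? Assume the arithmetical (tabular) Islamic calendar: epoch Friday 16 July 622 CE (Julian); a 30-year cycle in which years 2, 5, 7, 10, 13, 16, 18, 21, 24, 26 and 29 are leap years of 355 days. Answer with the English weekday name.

In the proleptic Gregorian calendar this is 23 December 1272 (JDN 2186006).
2186006 ≡ 4 (mod 7); counting from Monday = 0 gives Friday.

Friday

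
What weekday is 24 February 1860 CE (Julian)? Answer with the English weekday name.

Wednesday

Equivalently 7 March 1860 Gregorian, JDN 2400477.
Since JDN mod 7 = 2 (0 = Monday), the day is Wednesday.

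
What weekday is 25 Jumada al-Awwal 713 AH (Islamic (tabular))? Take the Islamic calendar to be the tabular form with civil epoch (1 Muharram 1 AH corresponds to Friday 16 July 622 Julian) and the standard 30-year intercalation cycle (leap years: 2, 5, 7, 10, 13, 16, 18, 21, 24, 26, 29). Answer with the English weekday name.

Equivalently 25 September 1313 Gregorian, JDN 2200891.
JDN 2200891 mod 7 = 0, and JDN 0 was a Monday, so this is a Monday.

Monday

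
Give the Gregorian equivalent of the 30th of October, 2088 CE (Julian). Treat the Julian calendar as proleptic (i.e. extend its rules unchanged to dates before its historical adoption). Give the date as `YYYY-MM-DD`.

For dates in this range the Gregorian date is 13 days ahead of the Julian.
30 October 2088 Julian + 13 days → 12 November 2088 Gregorian.

2088-11-12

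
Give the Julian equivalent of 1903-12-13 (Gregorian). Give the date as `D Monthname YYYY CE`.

At this point the Julian calendar is 13 days behind the Gregorian.
13 December 1903 Gregorian − 13 days → 30 November 1903 Julian.

30 November 1903 CE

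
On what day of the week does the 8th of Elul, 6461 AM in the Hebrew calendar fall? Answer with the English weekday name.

In the Gregorian calendar this is 4 September 2701 (JDN 2707826).
JDN 2707826 mod 7 = 2, and JDN 0 was a Monday, so this is a Wednesday.

Wednesday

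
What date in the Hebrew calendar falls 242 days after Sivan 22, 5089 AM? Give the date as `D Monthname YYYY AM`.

JDN of Sivan 22, 5089 AM = 2206616.
2206616 + 242 = 2206858.
JDN 2206858 in the Hebrew calendar is 27 Shevat 5090 AM.

27 Shevat 5090 AM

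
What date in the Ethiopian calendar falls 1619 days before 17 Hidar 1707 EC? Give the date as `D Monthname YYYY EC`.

Counting 1619 days back from JDN 2347413 reaches JDN 2345794, which is 14 Sene 1702 EC.

14 Sene 1702 EC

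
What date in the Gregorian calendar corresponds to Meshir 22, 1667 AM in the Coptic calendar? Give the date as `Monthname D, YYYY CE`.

Julian Day Number of the source date = 2433707.
Converting JDN 2433707 to the Gregorian calendar gives 1 March 1951 CE.

March 1, 1951 CE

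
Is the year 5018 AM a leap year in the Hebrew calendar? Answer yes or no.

Hebrew year 5018 is year 2 of its 19-year Metonic cycle; leap years are at positions 3, 6, 8, 11, 14, 17, 19, so it is a common year (12 months).

no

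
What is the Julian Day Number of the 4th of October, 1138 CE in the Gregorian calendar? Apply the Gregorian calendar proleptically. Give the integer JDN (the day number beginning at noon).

2136982

JDN 2451545 is 1 January 2000 CE (Gregorian); the target day is −314563 days from there, so JDN = 2136982.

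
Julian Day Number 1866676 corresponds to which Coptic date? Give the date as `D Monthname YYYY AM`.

JDN 1866676 is 7 September 398 in the proleptic Gregorian calendar.
In the Coptic calendar that day is 9 Thout 115 AM.

9 Thout 115 AM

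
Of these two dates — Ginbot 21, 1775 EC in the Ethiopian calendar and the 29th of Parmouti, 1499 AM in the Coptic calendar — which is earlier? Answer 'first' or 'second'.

Converting both to JDN: 2372434 vs 2372412; the smaller is the second.

second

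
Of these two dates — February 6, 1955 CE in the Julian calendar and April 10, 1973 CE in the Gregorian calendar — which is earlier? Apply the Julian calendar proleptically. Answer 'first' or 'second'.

first

The two dates have Julian Day Numbers 2435158 and 2441783 respectively.
Since 2435158 < 2441783, the first date comes first.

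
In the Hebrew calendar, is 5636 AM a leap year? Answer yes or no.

no

Hebrew year 5636 is year 12 of its 19-year Metonic cycle; leap years are at positions 3, 6, 8, 11, 14, 17, 19, so it is a common year (12 months).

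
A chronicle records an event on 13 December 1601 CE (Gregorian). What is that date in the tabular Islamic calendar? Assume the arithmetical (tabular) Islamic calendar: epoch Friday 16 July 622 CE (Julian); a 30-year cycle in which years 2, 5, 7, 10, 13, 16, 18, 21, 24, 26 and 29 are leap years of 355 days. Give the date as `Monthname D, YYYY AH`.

Jumada al-Thani 17, 1010 AH

Both dates share Julian Day Number 2306160; in the tabular Islamic calendar that is 17 Jumada al-Thani 1010 AH.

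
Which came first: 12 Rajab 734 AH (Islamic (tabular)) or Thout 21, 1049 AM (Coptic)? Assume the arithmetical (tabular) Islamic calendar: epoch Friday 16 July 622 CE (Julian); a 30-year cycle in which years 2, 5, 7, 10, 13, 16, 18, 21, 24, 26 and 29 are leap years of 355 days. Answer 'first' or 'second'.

Converting both to JDN: 2208379 vs 2207832; the smaller is the second.

second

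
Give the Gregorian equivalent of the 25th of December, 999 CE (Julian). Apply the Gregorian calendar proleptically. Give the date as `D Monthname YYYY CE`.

30 December 999 CE

At this point the Julian calendar is 5 days behind the Gregorian.
25 December 999 Julian + 5 days → 30 December 999 Gregorian.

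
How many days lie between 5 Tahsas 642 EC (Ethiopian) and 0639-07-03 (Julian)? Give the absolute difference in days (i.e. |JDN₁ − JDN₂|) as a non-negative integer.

3804

First date → JDN 1958440; second date → JDN 1954636.
The interval is |1958440 − 1954636| = 3804 days.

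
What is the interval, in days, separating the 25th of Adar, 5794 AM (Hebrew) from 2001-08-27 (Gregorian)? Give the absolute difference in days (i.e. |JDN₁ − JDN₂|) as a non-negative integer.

First date → JDN 2464038; second date → JDN 2452149.
The interval is |2464038 − 2452149| = 11889 days.

11889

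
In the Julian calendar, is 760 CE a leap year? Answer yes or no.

yes

760 mod 4 = 0, so it is a leap year in the Julian calendar.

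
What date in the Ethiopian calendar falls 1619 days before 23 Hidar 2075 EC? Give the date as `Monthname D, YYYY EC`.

JDN of 23 Hidar 2075 EC = 2481831.
2481831 − 1619 = 2480212.
JDN 2480212 in the Ethiopian calendar is Sene 20, 2070 EC.

Sene 20, 2070 EC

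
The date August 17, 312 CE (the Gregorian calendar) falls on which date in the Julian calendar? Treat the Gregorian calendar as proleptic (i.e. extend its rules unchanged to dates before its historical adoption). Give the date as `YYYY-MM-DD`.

0312-08-16

At this point the Julian calendar is 1 day behind the Gregorian.
17 August 312 Gregorian − 1 day → 16 August 312 Julian.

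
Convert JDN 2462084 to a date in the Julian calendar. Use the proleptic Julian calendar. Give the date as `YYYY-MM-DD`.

2028-10-26

JDN 2462084 is 8 November 2028 in the Gregorian calendar.
In the Julian calendar that day is 2028-10-26.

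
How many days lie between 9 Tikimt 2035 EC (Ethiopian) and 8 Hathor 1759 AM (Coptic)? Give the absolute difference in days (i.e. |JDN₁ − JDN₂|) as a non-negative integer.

First date → JDN 2467177; second date → JDN 2467206.
The interval is |2467177 − 2467206| = 29 days.

29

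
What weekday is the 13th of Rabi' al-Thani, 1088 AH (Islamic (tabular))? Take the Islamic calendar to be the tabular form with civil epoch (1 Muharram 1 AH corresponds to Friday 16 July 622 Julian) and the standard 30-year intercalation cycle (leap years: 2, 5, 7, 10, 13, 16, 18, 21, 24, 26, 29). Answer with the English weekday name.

Equivalently 15 June 1677 Gregorian, JDN 2333738.
Since JDN mod 7 = 1 (0 = Monday), the day is Tuesday.

Tuesday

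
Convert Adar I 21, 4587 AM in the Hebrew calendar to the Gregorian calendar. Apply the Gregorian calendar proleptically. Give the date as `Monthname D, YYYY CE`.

February 26, 827 CE

Julian Day Number of the source date = 2023172.
Converting JDN 2023172 to the Gregorian calendar gives 26 February 827 CE.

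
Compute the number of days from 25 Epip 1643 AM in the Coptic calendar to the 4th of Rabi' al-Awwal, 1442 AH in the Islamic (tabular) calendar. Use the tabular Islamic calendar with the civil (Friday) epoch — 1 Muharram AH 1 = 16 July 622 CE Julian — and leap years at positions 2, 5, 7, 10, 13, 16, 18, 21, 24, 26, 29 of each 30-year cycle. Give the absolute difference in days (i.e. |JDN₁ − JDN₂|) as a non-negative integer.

34050

JDN of the first date = 2425094.
JDN of the second date = 2459144.
|2459144 − 2425094| = 34050.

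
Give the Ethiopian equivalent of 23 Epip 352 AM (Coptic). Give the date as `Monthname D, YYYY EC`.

Hamle 23, 628 EC

The source date corresponds to 20 July 636 in the proleptic Gregorian calendar (JDN 1953555).
That day falls on 23 Hamle 628 EC in the Ethiopian calendar.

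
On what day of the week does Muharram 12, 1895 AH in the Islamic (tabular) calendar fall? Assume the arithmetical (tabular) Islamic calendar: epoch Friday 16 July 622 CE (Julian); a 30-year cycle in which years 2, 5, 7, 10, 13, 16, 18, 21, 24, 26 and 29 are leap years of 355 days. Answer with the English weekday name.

In the Gregorian calendar this is 5 March 2460 (JDN 2619621).
JDN 2619621 mod 7 = 4, and JDN 0 was a Monday, so this is a Friday.

Friday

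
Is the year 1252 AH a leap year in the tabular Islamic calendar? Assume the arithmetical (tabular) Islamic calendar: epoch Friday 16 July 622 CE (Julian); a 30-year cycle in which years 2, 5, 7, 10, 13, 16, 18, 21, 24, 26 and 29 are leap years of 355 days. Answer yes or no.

Year 1252 AH is year 22 of its 30-year cycle; leap positions are 2, 5, 7, 10, 13, 16, 18, 21, 24, 26, 29, so it is a common year (354 days).

no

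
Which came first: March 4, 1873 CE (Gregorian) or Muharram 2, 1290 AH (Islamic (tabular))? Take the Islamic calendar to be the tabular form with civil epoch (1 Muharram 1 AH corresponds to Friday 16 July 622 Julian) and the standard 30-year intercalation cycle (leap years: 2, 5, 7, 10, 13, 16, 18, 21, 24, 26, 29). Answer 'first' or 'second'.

The two dates have Julian Day Numbers 2405222 and 2405220 respectively.
Since 2405220 < 2405222, the second date comes first.

second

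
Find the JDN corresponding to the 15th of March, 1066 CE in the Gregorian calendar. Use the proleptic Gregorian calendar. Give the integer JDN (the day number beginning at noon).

JDN 2299161 is 15 October 1582 CE (Gregorian); the target day is −188679 days from there, so JDN = 2110482.

2110482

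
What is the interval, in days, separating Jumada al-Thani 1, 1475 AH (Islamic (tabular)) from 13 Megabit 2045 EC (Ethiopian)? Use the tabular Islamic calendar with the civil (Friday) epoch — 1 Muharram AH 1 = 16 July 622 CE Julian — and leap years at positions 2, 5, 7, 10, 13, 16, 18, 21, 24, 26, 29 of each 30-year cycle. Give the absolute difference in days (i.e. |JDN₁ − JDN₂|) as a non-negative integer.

JDN of the first date = 2470924.
JDN of the second date = 2470984.
|2470984 − 2470924| = 60.

60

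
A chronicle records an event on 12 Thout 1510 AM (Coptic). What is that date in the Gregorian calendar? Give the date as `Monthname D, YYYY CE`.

September 20, 1793 CE

Julian Day Number of the source date = 2376203.
Converting JDN 2376203 to the Gregorian calendar gives 20 September 1793 CE.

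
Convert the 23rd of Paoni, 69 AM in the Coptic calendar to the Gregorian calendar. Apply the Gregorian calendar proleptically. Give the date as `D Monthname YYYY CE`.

Both dates share Julian Day Number 1850159; in the Gregorian calendar that is 18 June 353 CE.

18 June 353 CE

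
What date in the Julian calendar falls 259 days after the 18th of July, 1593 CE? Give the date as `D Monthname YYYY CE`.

JDN of the 18th of July, 1593 CE = 2303100.
2303100 + 259 = 2303359.
JDN 2303359 in the Julian calendar is 3 April 1594 CE.

3 April 1594 CE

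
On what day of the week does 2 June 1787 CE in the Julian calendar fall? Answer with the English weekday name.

Wednesday

Equivalently 13 June 1787 Gregorian, JDN 2373912.
2373912 ≡ 2 (mod 7); counting from Monday = 0 gives Wednesday.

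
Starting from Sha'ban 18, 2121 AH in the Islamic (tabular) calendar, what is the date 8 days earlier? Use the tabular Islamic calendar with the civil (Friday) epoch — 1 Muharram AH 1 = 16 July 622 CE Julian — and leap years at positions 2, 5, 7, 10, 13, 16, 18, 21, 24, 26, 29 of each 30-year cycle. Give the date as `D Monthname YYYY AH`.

10 Sha'ban 2121 AH

Counting 8 days back from JDN 2699921 reaches JDN 2699913, which is 10 Sha'ban 2121 AH.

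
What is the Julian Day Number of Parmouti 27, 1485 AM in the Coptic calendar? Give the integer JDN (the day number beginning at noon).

2367297

Equivalently 3 May 1769 (Gregorian).
JDN 2400001 is 17 November 1858 CE (Gregorian), MJD 0; the target day is −32704 days from there, so JDN = 2367297.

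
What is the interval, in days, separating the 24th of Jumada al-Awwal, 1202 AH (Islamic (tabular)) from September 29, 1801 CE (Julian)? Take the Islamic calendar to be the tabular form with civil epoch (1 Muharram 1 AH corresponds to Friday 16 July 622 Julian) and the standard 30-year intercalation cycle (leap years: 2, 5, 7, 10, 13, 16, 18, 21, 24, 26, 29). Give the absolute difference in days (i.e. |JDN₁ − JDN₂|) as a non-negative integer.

4970

JDN of the first date = 2374175.
JDN of the second date = 2379145.
|2379145 − 2374175| = 4970.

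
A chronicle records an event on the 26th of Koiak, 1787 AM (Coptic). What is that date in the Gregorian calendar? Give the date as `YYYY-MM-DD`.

Julian Day Number of the source date = 2477481.
Converting JDN 2477481 to the Gregorian calendar gives 4 January 2071 CE.

2071-01-04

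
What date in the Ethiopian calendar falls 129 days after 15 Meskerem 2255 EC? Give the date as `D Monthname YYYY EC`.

JDN of 15 Meskerem 2255 EC = 2547508.
2547508 + 129 = 2547637.
JDN 2547637 in the Ethiopian calendar is 24 Tir 2255 EC.

24 Tir 2255 EC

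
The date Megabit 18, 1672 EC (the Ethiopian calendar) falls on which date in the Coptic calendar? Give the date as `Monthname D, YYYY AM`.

Both dates share Julian Day Number 2334751; in the Coptic calendar that is 18 Paremhat 1396 AM.

Paremhat 18, 1396 AM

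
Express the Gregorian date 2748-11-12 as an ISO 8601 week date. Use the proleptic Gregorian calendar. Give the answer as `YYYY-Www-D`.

2748-W46-5

The weekday is Friday (ISO weekday 5).
That Friday belongs to ISO week 46 of ISO year 2748.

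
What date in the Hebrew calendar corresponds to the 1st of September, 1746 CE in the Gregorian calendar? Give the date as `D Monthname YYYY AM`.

16 Elul 5506 AM

Julian Day Number of the source date = 2359017.
Converting JDN 2359017 to the Hebrew calendar gives 16 Elul 5506 AM.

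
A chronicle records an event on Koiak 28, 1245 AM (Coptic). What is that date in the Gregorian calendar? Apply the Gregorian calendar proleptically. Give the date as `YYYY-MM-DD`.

Both dates share Julian Day Number 2279518; in the Gregorian calendar that is 3 January 1529 CE.

1529-01-03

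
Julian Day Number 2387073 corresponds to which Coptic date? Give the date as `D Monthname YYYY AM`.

20 Paoni 1539 AM

JDN 2387073 is 26 June 1823 in the Gregorian calendar.
In the Coptic calendar that day is 20 Paoni 1539 AM.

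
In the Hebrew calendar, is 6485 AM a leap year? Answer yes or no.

yes

Hebrew year 6485 is year 6 of its 19-year Metonic cycle; leap years are at positions 3, 6, 8, 11, 14, 17, 19, so it is a leap year (13 months).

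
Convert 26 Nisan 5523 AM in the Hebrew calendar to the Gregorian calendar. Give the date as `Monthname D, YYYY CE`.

April 9, 1763 CE

Julian Day Number of the source date = 2365081.
Converting JDN 2365081 to the Gregorian calendar gives 9 April 1763 CE.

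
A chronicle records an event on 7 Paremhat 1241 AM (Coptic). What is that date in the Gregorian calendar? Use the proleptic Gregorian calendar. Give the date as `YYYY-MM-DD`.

Julian Day Number of the source date = 2278126.
Converting JDN 2278126 to the Gregorian calendar gives 13 March 1525 CE.

1525-03-13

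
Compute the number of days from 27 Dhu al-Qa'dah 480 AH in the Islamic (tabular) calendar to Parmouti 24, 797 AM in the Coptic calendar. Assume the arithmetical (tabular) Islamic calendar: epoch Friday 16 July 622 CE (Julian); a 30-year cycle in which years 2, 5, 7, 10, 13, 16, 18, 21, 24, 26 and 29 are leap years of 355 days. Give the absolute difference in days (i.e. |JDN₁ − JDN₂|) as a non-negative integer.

First date → JDN 2118503; second date → JDN 2116002.
The interval is |2118503 − 2116002| = 2501 days.

2501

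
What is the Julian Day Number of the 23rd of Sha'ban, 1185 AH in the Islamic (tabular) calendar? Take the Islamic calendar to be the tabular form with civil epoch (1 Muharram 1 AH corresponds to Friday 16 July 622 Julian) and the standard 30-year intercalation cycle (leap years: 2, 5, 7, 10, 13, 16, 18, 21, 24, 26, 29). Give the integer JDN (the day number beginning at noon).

2368239

Equivalently 1 December 1771 (Gregorian).
JDN 2451545 is 1 January 2000 CE (Gregorian); the target day is −83306 days from there, so JDN = 2368239.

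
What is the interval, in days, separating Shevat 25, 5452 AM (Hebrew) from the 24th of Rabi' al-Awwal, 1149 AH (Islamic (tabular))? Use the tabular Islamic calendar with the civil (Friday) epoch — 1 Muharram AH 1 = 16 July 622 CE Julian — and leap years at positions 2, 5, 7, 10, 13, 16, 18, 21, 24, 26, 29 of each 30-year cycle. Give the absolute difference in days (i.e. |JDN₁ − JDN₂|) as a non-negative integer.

16242

First date → JDN 2339093; second date → JDN 2355335.
The interval is |2339093 − 2355335| = 16242 days.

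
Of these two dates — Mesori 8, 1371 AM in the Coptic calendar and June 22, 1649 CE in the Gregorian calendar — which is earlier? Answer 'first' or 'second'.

second

Converting both to JDN: 2325759 vs 2323518; the smaller is the second.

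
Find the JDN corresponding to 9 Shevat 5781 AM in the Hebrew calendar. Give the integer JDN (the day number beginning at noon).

2459237

Equivalently 22 January 2021 (Gregorian).
JDN 2299161 is 15 October 1582 CE (Gregorian); the target day is +160076 days from there, so JDN = 2459237.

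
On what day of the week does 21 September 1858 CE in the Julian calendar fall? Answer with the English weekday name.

Sunday

In the Gregorian calendar this is 3 October 1858 (JDN 2399956).
JDN 2399956 mod 7 = 6, and JDN 0 was a Monday, so this is a Sunday.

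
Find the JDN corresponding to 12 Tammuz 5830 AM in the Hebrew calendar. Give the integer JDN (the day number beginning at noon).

2477284

Equivalently 21 June 2070 (Gregorian).
JDN 2400001 is 17 November 1858 CE (Gregorian), MJD 0; the target day is +77283 days from there, so JDN = 2477284.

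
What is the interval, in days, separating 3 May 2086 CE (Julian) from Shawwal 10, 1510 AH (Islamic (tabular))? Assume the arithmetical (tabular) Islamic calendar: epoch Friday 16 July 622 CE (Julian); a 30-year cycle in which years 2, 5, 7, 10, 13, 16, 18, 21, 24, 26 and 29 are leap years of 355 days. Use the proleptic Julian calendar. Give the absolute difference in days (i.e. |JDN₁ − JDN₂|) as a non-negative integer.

JDN of the first date = 2483092.
JDN of the second date = 2483454.
|2483454 − 2483092| = 362.

362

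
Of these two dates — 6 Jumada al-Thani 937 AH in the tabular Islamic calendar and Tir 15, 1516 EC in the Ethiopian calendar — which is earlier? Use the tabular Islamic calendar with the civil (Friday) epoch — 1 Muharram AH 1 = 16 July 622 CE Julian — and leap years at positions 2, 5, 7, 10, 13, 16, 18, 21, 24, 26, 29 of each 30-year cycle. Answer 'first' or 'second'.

second

The two dates have Julian Day Numbers 2280280 and 2277709 respectively.
Since 2277709 < 2280280, the second date comes first.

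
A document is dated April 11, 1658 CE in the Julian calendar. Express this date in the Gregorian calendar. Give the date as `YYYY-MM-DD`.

At this point the Julian calendar is 10 days behind the Gregorian.
11 April 1658 Julian + 10 days → 21 April 1658 Gregorian.

1658-04-21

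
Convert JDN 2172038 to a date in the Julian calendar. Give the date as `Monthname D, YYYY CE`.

September 19, 1234 CE

JDN 2172038 is 26 September 1234 in the proleptic Gregorian calendar.
In the Julian calendar that day is September 19, 1234 CE.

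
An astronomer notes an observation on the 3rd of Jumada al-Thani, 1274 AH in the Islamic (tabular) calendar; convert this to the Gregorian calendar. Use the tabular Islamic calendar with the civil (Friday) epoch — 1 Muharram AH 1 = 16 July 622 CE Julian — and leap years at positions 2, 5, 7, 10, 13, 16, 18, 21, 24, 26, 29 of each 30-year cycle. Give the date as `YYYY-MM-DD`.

1858-01-19

Both dates share Julian Day Number 2399699; in the Gregorian calendar that is 19 January 1858 CE.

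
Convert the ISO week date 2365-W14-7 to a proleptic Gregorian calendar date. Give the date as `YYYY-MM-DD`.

ISO week 1 of 2365 is the week containing the first Thursday of 2365.
Week 14, day 7 (Sunday) lands on 2365-04-11.

2365-04-11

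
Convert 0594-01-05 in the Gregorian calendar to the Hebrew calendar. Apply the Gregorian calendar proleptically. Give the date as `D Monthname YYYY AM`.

6 Shevat 4354 AM

Both dates share Julian Day Number 1938019; in the Hebrew calendar that is 6 Shevat 4354 AM.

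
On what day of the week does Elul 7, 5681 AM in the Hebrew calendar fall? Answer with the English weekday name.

Saturday

In the Gregorian calendar this is 10 September 1921 (JDN 2422943).
Since JDN mod 7 = 5 (0 = Monday), the day is Saturday.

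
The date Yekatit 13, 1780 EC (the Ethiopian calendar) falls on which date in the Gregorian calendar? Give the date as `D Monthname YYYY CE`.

Both dates share Julian Day Number 2374163; in the Gregorian calendar that is 19 February 1788 CE.

19 February 1788 CE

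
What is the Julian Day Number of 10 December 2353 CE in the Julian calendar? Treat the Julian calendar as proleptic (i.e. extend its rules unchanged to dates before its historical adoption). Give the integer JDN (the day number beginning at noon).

Equivalently 26 December 2353 (Gregorian).
JDN 2400001 is 17 November 1858 CE (Gregorian), MJD 0; the target day is +180834 days from there, so JDN = 2580835.

2580835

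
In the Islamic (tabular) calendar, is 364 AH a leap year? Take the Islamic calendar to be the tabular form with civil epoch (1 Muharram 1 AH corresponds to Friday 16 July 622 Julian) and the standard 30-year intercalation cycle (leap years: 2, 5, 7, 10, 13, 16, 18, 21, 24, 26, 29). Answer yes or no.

Year 364 AH is year 4 of its 30-year cycle; leap positions are 2, 5, 7, 10, 13, 16, 18, 21, 24, 26, 29, so it is a common year (354 days).

no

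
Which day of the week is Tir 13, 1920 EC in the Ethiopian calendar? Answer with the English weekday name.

Equivalently 22 January 1928 Gregorian, JDN 2425268.
JDN 2425268 mod 7 = 6, and JDN 0 was a Monday, so this is a Sunday.

Sunday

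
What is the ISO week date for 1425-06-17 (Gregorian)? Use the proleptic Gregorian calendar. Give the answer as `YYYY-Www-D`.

1425-W24-5

The weekday is Friday (ISO weekday 5).
That Friday belongs to ISO week 24 of ISO year 1425.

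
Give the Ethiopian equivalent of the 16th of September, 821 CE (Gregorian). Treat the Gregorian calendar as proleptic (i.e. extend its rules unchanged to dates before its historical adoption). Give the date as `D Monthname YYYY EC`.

15 Meskerem 814 EC

Both dates share Julian Day Number 2021183; in the Ethiopian calendar that is 15 Meskerem 814 EC.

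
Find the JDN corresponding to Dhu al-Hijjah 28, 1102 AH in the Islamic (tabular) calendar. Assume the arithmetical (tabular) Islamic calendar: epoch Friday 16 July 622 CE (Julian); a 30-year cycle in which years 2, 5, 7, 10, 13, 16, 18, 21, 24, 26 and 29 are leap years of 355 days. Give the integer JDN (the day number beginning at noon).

2338950

Equivalently 22 September 1691 (Gregorian).
JDN 2451545 is 1 January 2000 CE (Gregorian); the target day is −112595 days from there, so JDN = 2338950.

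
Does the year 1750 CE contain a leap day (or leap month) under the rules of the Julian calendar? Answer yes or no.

no

1750 mod 4 = 2, so it is a common year in the Julian calendar.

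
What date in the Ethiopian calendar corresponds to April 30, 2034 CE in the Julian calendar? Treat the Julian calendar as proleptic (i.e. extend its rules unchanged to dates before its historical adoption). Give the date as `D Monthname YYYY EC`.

5 Ginbot 2026 EC

The source date corresponds to 13 May 2034 in the Gregorian calendar (JDN 2464096).
That day falls on 5 Ginbot 2026 EC in the Ethiopian calendar.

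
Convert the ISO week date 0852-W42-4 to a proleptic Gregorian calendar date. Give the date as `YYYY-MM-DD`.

0852-10-17

ISO week 1 of 852 is the week containing the first Thursday of 852.
Week 42, day 4 (Thursday) lands on 0852-10-17.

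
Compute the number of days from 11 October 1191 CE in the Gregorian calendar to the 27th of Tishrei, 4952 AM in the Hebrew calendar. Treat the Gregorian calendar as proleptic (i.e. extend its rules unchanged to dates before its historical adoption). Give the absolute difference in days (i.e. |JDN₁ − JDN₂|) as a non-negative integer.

First date → JDN 2156347; second date → JDN 2156360.
The interval is |2156347 − 2156360| = 13 days.

13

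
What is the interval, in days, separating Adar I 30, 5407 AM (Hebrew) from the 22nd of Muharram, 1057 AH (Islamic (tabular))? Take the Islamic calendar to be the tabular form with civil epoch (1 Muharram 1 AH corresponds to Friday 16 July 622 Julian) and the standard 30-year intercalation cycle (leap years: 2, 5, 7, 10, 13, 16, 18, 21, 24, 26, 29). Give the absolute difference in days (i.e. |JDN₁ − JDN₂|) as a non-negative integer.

JDN of the first date = 2322680.
JDN of the second date = 2322672.
|2322672 − 2322680| = 8.

8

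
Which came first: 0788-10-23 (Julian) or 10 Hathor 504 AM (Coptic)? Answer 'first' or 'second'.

second

First date → JDN 2009171; second date → JDN 2008820.
JDN 2008820 < JDN 2009171, so the second date is earlier.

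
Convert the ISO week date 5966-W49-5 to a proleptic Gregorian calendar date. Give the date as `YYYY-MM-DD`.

5966-12-09

ISO week 1 of 5966 is the week containing the first Thursday of 5966.
Week 49, day 5 (Friday) lands on 5966-12-09.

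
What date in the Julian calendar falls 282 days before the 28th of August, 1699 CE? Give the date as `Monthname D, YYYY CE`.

November 19, 1698 CE

The starting date is JDN 2341857; 2341857 − 282 = 2341575.
JDN 2341575 corresponds to November 19, 1698 CE.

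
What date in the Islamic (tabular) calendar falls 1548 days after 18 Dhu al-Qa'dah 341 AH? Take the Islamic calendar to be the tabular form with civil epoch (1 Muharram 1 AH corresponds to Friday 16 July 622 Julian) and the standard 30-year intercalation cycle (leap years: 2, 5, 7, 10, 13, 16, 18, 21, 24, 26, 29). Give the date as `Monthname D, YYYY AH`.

The starting date is JDN 2069237; 2069237 + 1548 = 2070785.
JDN 2070785 corresponds to Rabi' al-Thani 1, 346 AH.

Rabi' al-Thani 1, 346 AH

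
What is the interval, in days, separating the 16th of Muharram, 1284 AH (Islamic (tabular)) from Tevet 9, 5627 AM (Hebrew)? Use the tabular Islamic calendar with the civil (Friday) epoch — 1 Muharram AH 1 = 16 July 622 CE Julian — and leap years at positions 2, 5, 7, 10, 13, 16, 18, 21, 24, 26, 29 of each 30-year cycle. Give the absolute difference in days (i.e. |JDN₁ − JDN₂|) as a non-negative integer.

JDN of the first date = 2403107.
JDN of the second date = 2402953.
|2402953 − 2403107| = 154.

154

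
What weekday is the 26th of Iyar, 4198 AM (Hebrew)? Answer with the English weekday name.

Equivalently 7 May 438 Gregorian, JDN 1881163.
1881163 ≡ 4 (mod 7); counting from Monday = 0 gives Friday.

Friday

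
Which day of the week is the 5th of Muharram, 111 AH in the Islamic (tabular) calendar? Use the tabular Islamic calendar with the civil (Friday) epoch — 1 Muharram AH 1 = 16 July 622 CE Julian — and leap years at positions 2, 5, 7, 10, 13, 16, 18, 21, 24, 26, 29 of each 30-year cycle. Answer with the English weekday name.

Saturday

This is JDN 1987424 (13 April 729 Gregorian).
1987424 ≡ 5 (mod 7); counting from Monday = 0 gives Saturday.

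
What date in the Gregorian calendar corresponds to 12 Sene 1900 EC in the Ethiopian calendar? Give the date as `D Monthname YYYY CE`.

19 June 1908 CE

Julian Day Number of the source date = 2418112.
Converting JDN 2418112 to the Gregorian calendar gives 19 June 1908 CE.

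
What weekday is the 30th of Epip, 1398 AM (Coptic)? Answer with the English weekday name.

Equivalently 3 August 1682 Gregorian, JDN 2335613.
JDN 2335613 mod 7 = 0, and JDN 0 was a Monday, so this is a Monday.

Monday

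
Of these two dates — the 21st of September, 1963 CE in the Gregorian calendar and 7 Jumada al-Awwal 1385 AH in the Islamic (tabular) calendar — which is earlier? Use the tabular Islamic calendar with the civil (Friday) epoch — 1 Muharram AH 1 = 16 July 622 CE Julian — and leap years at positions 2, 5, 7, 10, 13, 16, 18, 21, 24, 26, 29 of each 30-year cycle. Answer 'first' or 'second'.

The two dates have Julian Day Numbers 2438294 and 2439007 respectively.
Since 2438294 < 2439007, the first date comes first.

first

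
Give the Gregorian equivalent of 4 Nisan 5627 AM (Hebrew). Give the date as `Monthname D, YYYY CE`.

April 9, 1867 CE

Both dates share Julian Day Number 2403066; in the Gregorian calendar that is 9 April 1867 CE.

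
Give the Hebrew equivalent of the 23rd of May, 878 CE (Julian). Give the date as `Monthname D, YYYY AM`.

Sivan 18, 4638 AM

Both dates share Julian Day Number 2041890; in the Hebrew calendar that is 18 Sivan 4638 AM.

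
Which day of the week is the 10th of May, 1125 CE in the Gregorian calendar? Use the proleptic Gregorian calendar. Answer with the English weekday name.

JDN 2132087 mod 7 = 6, and JDN 0 was a Monday, so this is a Sunday.

Sunday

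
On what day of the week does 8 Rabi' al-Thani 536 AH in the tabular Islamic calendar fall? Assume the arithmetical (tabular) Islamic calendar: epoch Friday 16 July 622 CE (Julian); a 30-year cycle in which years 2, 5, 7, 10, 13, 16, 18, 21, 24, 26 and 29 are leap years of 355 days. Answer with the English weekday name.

In the proleptic Gregorian calendar this is 17 November 1141 (JDN 2138122).
Since JDN mod 7 = 0 (0 = Monday), the day is Monday.

Monday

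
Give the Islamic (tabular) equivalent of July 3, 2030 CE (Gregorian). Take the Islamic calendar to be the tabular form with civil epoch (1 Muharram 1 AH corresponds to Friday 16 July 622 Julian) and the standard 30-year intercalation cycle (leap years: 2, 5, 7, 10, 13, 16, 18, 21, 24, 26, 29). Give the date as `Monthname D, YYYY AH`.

Julian Day Number of the source date = 2462686.
Converting JDN 2462686 to the tabular Islamic calendar gives 2 Rabi' al-Awwal 1452 AH.

Rabi' al-Awwal 2, 1452 AH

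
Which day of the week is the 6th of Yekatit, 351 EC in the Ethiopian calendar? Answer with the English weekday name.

Equivalently 1 February 359 Gregorian, JDN 1852213.
1852213 ≡ 6 (mod 7); counting from Monday = 0 gives Sunday.

Sunday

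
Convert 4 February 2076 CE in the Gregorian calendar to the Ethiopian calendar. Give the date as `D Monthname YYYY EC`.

Julian Day Number of the source date = 2479338.
Converting JDN 2479338 to the Ethiopian calendar gives 26 Tir 2068 EC.

26 Tir 2068 EC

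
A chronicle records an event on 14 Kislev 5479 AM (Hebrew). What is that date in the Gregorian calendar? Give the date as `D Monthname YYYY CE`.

7 December 1718 CE

Julian Day Number of the source date = 2348887.
Converting JDN 2348887 to the Gregorian calendar gives 7 December 1718 CE.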